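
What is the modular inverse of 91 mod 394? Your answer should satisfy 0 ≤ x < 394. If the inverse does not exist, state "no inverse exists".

13

Apply the Euclidean algorithm to 394 and 91:
394 = 4*91 + 30
91 = 3*30 + 1
30 = 30*1 + 0
The gcd is 1. Working backward:
1 = 91 − 3·30
1 = −3·394 + 13·91
So 91·13 ≡ 1 (mod 394).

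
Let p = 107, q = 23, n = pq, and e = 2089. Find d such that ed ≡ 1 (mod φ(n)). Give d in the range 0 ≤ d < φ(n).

φ(n) = (p−1)(q−1) = 106·22 = 2332.
Need d with 2089·d ≡ 1 (mod 2332). Apply the extended Euclidean algorithm:
2332 = 1·2089 + 243
2089 = 8·243 + 145
243 = 1·145 + 98
145 = 1·98 + 47
98 = 2·47 + 4
47 = 11·4 + 3
4 = 1·3 + 1
3 = 3·1 + 0
Back-substitute:
1 = 4 − 3
1 = −47 + 12·4
1 = 12·98 − 25·47
1 = −25·145 + 37·98
1 = 37·243 − 62·145
1 = −62·2089 + 533·243
1 = 533·2332 − 595·2089
So 2089·(-595) ≡ 1 (mod 2332), hence d ≡ -595 ≡ 1737 (mod 2332).

1737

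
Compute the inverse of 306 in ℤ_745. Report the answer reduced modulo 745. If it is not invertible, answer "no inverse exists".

Apply the Euclidean algorithm to 745 and 306:
745 = 2*306 + 133
306 = 2*133 + 40
133 = 3*40 + 13
40 = 3*13 + 1
13 = 13*1 + 0
Since gcd(306, 745) = 1, back-substitute to write 1 as a combination:
1 = 40 − 3·13
1 = −3·133 + 10·40
1 = 10·306 − 23·133
1 = −23·745 + 56·306
So 306·56 ≡ 1 (mod 745).

56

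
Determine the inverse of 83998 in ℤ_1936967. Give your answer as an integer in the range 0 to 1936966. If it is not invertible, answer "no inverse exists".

1488756

Apply the Euclidean algorithm to 1936967 and 83998:
1936967 = 23*83998 + 5013
83998 = 16*5013 + 3790
5013 = 1*3790 + 1223
3790 = 3*1223 + 121
1223 = 10*121 + 13
121 = 9*13 + 4
13 = 3*4 + 1
4 = 4*1 + 0
gcd = 1, so the inverse exists. Back-substitute:
1 = 13 − 3·4
1 = −3·121 + 28·13
1 = 28·1223 − 283·121
1 = −283·3790 + 877·1223
1 = 877·5013 − 1160·3790
1 = −1160·83998 + 19437·5013
1 = 19437·1936967 − 448211·83998
Hence 83998⁻¹ ≡ -448211 ≡ 1488756 (mod 1936967).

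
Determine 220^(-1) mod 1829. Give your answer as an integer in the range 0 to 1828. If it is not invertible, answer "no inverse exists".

424

Run Euclid on (1829, 220):
1829 = 8×220 + 69
220 = 3×69 + 13
69 = 5×13 + 4
13 = 3×4 + 1
4 = 4×1 + 0
The gcd is 1. Working backward:
1 = 13 − 3·4
1 = −3·69 + 16·13
1 = 16·220 − 51·69
1 = −51·1829 + 424·220
So 220·424 ≡ 1 (mod 1829).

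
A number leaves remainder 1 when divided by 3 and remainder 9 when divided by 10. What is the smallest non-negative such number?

19

Write x = 1 + 3·k. Then 3·k ≡ 9 − 1 ≡ 8 (mod 10).
Need 3⁻¹ mod 10. Extended Euclid on (10, 3):
10 = 3·3 + 1
3 = 3·1 + 0
Back-substitute:
1 = 10 − 3·3
3⁻¹ ≡ 7 (mod 10), so k ≡ 7·8 ≡ 6 (mod 10).
x = 1 + 3·6 = 19.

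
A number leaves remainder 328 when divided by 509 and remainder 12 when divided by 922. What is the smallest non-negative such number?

212072

Write x = 328 + 509·k. Then 509·k ≡ 12 − 328 ≡ 606 (mod 922).
Need 509⁻¹ mod 922. Extended Euclid on (922, 509):
922 = 1×509 + 413
509 = 1×413 + 96
413 = 4×96 + 29
96 = 3×29 + 9
29 = 3×9 + 2
9 = 4×2 + 1
2 = 2×1 + 0
Back-substitute:
1 = 9 − 4·2
1 = −4·29 + 13·9
1 = 13·96 − 43·29
1 = −43·413 + 185·96
1 = 185·509 − 228·413
1 = −228·922 + 413·509
509⁻¹ ≡ 413 (mod 922), so k ≡ 413·606 ≡ 416 (mod 922).
x = 328 + 509·416 = 212072.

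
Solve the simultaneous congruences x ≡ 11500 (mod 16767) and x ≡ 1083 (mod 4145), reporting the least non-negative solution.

52223938

Write x = 11500 + 16767·k. Then 16767·k ≡ 1083 − 11500 ≡ 2018 (mod 4145).
Need 16767⁻¹ mod 4145. Extended Euclid on (4145, 187):
4145 = 22*187 + 31
187 = 6*31 + 1
31 = 31*1 + 0
Back-substitute:
1 = 187 − 6·31
1 = −6·4145 + 133·187
16767⁻¹ ≡ 133 (mod 4145), so k ≡ 133·2018 ≡ 3114 (mod 4145).
x = 11500 + 16767·3114 = 52223938.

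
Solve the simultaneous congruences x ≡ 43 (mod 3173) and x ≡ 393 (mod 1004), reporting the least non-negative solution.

Write x = 43 + 3173·k. Then 3173·k ≡ 393 − 43 ≡ 350 (mod 1004).
Need 3173⁻¹ mod 1004. Extended Euclid on (1004, 161):
1004 = 6·161 + 38
161 = 4·38 + 9
38 = 4·9 + 2
9 = 4·2 + 1
2 = 2·1 + 0
Back-substitute:
1 = 9 − 4·2
1 = −4·38 + 17·9
1 = 17·161 − 72·38
1 = −72·1004 + 449·161
3173⁻¹ ≡ 449 (mod 1004), so k ≡ 449·350 ≡ 526 (mod 1004).
x = 43 + 3173·526 = 1669041.

1669041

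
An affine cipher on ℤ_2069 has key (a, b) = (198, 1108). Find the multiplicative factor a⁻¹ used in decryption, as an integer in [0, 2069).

1139

Run Euclid on (2069, 198):
2069 = 10·198 + 89
198 = 2·89 + 20
89 = 4·20 + 9
20 = 2·9 + 2
9 = 4·2 + 1
2 = 2·1 + 0
Since gcd(198, 2069) = 1, back-substitute to write 1 as a combination:
1 = 9 − 4·2
1 = −4·20 + 9·9
1 = 9·89 − 40·20
1 = −40·198 + 89·89
1 = 89·2069 − 930·198
Hence 198⁻¹ ≡ -930 ≡ 1139 (mod 2069).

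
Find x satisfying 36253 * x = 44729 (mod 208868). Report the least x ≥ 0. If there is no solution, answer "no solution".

120933

First find gcd(36253, 208868):
208868 = 5*36253 + 27603
36253 = 1*27603 + 8650
27603 = 3*8650 + 1653
8650 = 5*1653 + 385
1653 = 4*385 + 113
385 = 3*113 + 46
113 = 2*46 + 21
46 = 2*21 + 4
21 = 5*4 + 1
4 = 4*1 + 0
gcd = 1, so a unique solution mod 208868 exists.
Back-substitute for the Bézout coefficients:
1 = 21 − 5·4
1 = −5·46 + 11·21
1 = 11·113 − 27·46
1 = −27·385 + 92·113
1 = 92·1653 − 395·385
1 = −395·8650 + 2067·1653
1 = 2067·27603 − 6596·8650
1 = −6596·36253 + 8663·27603
1 = 8663·208868 − 49911·36253
So 36253·(-49911) ≡ 1 (mod 208868), giving 36253⁻¹ ≡ 158957.
x ≡ 36253⁻¹·44729 ≡ 158957·44729 ≡ 120933 (mod 208868).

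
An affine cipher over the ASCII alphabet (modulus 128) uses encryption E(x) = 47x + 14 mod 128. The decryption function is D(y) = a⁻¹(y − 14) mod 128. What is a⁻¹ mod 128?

79

Apply the Euclidean algorithm to 128 and 47:
128 = 2×47 + 34
47 = 1×34 + 13
34 = 2×13 + 8
13 = 1×8 + 5
8 = 1×5 + 3
5 = 1×3 + 2
3 = 1×2 + 1
2 = 2×1 + 0
gcd = 1, so the inverse exists. Back-substitute:
1 = 3 − 2
1 = −5 + 2·3
1 = 2·8 − 3·5
1 = −3·13 + 5·8
1 = 5·34 − 13·13
1 = −13·47 + 18·34
1 = 18·128 − 49·47
So 47·(-49) ≡ 1 (mod 128), and -49 ≡ 79 (mod 128).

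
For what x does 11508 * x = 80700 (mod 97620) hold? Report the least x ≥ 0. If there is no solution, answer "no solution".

5190

First find gcd(11508, 97620):
97620 = 8×11508 + 5556
11508 = 2×5556 + 396
5556 = 14×396 + 12
396 = 33×12 + 0
gcd = 12 and 12 | 80700, so solutions exist. Divide through by 12: 959x ≡ 6725 (mod 8135).
Now find 959⁻¹ mod 8135:
8135 = 8*959 + 463
959 = 2*463 + 33
463 = 14*33 + 1
33 = 33*1 + 0
Back-substitute:
1 = 463 − 14·33
1 = −14·959 + 29·463
1 = 29·8135 − 246·959
So 959·(-246) ≡ 1 (mod 8135), i.e. 959⁻¹ ≡ 7889.
Then x ≡ 7889·6725 ≡ 5190 (mod 8135); the smallest non-negative solution is x = 5190.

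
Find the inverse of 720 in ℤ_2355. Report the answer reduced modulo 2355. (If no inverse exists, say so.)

Euclidean algorithm on 2355, 720:
2355 = 3×720 + 195
720 = 3×195 + 135
195 = 1×135 + 60
135 = 2×60 + 15
60 = 4×15 + 0
The gcd is 15, not 1, hence no inverse exists.

no inverse exists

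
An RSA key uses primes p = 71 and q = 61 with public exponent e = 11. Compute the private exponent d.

2291

φ(n) = (p−1)(q−1) = 70·60 = 4200.
Need d with 11·d ≡ 1 (mod 4200). Apply the extended Euclidean algorithm:
4200 = 381×11 + 9
11 = 1×9 + 2
9 = 4×2 + 1
2 = 2×1 + 0
Back-substitute:
1 = 9 − 4·2
1 = −4·11 + 5·9
1 = 5·4200 − 1909·11
So 11·(-1909) ≡ 1 (mod 4200), hence d ≡ -1909 ≡ 2291 (mod 4200).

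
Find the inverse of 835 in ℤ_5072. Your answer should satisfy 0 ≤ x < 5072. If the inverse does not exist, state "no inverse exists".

1227

Extended Euclidean algorithm:
5072 = 6×835 + 62
835 = 13×62 + 29
62 = 2×29 + 4
29 = 7×4 + 1
4 = 4×1 + 0
gcd = 1, so the inverse exists. Back-substitute:
1 = 29 − 7·4
1 = −7·62 + 15·29
1 = 15·835 − 202·62
1 = −202·5072 + 1227·835
So 835·1227 ≡ 1 (mod 5072).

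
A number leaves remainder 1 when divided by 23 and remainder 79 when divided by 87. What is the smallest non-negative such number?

1036

Write x = 1 + 23·k. Then 23·k ≡ 79 − 1 ≡ 78 (mod 87).
Need 23⁻¹ mod 87. Extended Euclid on (87, 23):
87 = 3×23 + 18
23 = 1×18 + 5
18 = 3×5 + 3
5 = 1×3 + 2
3 = 1×2 + 1
2 = 2×1 + 0
Back-substitute:
1 = 3 − 2
1 = −5 + 2·3
1 = 2·18 − 7·5
1 = −7·23 + 9·18
1 = 9·87 − 34·23
23⁻¹ ≡ 53 (mod 87), so k ≡ 53·78 ≡ 45 (mod 87).
x = 1 + 23·45 = 1036.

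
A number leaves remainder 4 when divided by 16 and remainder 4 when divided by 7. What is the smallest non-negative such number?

4

Write x = 4 + 16·k. Then 16·k ≡ 4 − 4 ≡ 0 (mod 7).
Need 16⁻¹ mod 7. Extended Euclid on (7, 2):
7 = 3×2 + 1
2 = 2×1 + 0
Back-substitute:
1 = 7 − 3·2
16⁻¹ ≡ 4 (mod 7), so k ≡ 4·0 ≡ 0 (mod 7).
x = 4 + 16·0 = 4.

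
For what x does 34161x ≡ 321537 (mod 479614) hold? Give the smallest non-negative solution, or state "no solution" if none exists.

First find gcd(34161, 479614):
479614 = 14×34161 + 1360
34161 = 25×1360 + 161
1360 = 8×161 + 72
161 = 2×72 + 17
72 = 4×17 + 4
17 = 4×4 + 1
4 = 4×1 + 0
gcd = 1, so a unique solution mod 479614 exists.
Back-substitute for the Bézout coefficients:
1 = 17 − 4·4
1 = −4·72 + 17·17
1 = 17·161 − 38·72
1 = −38·1360 + 321·161
1 = 321·34161 − 8063·1360
1 = −8063·479614 + 113203·34161
So 34161·(113203) ≡ 1 (mod 479614), giving 34161⁻¹ ≡ 113203.
x ≡ 34161⁻¹·321537 ≡ 113203·321537 ≡ 87323 (mod 479614).

87323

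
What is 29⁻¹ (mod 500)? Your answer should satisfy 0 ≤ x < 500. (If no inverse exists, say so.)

69

Apply the Euclidean algorithm to 500 and 29:
500 = 17×29 + 7
29 = 4×7 + 1
7 = 7×1 + 0
gcd = 1, so the inverse exists. Back-substitute:
1 = 29 − 4·7
1 = −4·500 + 69·29
So 29·69 ≡ 1 (mod 500).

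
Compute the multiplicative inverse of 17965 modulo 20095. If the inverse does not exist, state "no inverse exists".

no inverse exists

Compute gcd(17965, 20095):
20095 = 1*17965 + 2130
17965 = 8*2130 + 925
2130 = 2*925 + 280
925 = 3*280 + 85
280 = 3*85 + 25
85 = 3*25 + 10
25 = 2*10 + 5
10 = 2*5 + 0
The gcd is 5, not 1, hence no inverse exists.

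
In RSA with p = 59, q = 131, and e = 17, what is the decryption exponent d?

φ(n) = (p−1)(q−1) = 58·130 = 7540.
Need d with 17·d ≡ 1 (mod 7540). Apply the extended Euclidean algorithm:
7540 = 443·17 + 9
17 = 1·9 + 8
9 = 1·8 + 1
8 = 8·1 + 0
Back-substitute:
1 = 9 − 8
1 = −17 + 2·9
1 = 2·7540 − 887·17
So 17·(-887) ≡ 1 (mod 7540), hence d ≡ -887 ≡ 6653 (mod 7540).

6653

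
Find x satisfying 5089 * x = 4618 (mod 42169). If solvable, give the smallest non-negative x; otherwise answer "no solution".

7326

First find gcd(5089, 42169):
42169 = 8*5089 + 1457
5089 = 3*1457 + 718
1457 = 2*718 + 21
718 = 34*21 + 4
21 = 5*4 + 1
4 = 4*1 + 0
gcd = 1, so a unique solution mod 42169 exists.
Back-substitute for the Bézout coefficients:
1 = 21 − 5·4
1 = −5·718 + 171·21
1 = 171·1457 − 347·718
1 = −347·5089 + 1212·1457
1 = 1212·42169 − 10043·5089
So 5089·(-10043) ≡ 1 (mod 42169), giving 5089⁻¹ ≡ 32126.
x ≡ 5089⁻¹·4618 ≡ 32126·4618 ≡ 7326 (mod 42169).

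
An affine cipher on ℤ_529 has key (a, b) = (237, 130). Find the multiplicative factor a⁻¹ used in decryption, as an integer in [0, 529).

Extended Euclidean algorithm:
529 = 2·237 + 55
237 = 4·55 + 17
55 = 3·17 + 4
17 = 4·4 + 1
4 = 4·1 + 0
The gcd is 1. Working backward:
1 = 17 − 4·4
1 = −4·55 + 13·17
1 = 13·237 − 56·55
1 = −56·529 + 125·237
So 237·125 ≡ 1 (mod 529).

125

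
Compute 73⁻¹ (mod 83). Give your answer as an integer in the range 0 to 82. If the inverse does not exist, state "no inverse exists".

Run Euclid on (83, 73):
83 = 1·73 + 10
73 = 7·10 + 3
10 = 3·3 + 1
3 = 3·1 + 0
gcd = 1, so the inverse exists. Back-substitute:
1 = 10 − 3·3
1 = −3·73 + 22·10
1 = 22·83 − 25·73
Thus 73·(-25) ≡ 1 (mod 83); reducing, -25 mod 83 = 58.

58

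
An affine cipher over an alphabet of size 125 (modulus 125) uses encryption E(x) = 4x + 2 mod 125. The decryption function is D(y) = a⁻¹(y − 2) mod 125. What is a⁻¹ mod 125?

94

gcd(125, 4) by repeated division:
125 = 31·4 + 1
4 = 4·1 + 0
Since gcd(4, 125) = 1, back-substitute to write 1 as a combination:
1 = 125 − 31·4
So 4·(-31) ≡ 1 (mod 125), and -31 ≡ 94 (mod 125).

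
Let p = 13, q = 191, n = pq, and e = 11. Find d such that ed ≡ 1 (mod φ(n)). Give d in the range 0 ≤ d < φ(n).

φ(n) = (p−1)(q−1) = 12·190 = 2280.
Need d with 11·d ≡ 1 (mod 2280). Apply the extended Euclidean algorithm:
2280 = 207*11 + 3
11 = 3*3 + 2
3 = 1*2 + 1
2 = 2*1 + 0
Back-substitute:
1 = 3 − 2
1 = −11 + 4·3
1 = 4·2280 − 829·11
So 11·(-829) ≡ 1 (mod 2280), hence d ≡ -829 ≡ 1451 (mod 2280).

1451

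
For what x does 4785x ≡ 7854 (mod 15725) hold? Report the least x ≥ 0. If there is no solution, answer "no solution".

no solution

gcd(4785, 15725):
15725 = 3×4785 + 1370
4785 = 3×1370 + 675
1370 = 2×675 + 20
675 = 33×20 + 15
20 = 1×15 + 5
15 = 3×5 + 0
gcd = 5, but 5 ∤ 7854, so the congruence has no solution.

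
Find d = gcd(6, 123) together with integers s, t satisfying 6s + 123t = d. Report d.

Apply Euclid's algorithm to 123 and 6:
123 = 20×6 + 3
6 = 2×3 + 0
gcd(6, 123) = 3.
Express as a combination:
3 = 123 − 20·6
So 3 = (1)·123 + (-20)·6.

3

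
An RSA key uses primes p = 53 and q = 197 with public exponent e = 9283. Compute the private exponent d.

φ(n) = (p−1)(q−1) = 52·196 = 10192.
Need d with 9283·d ≡ 1 (mod 10192). Apply the extended Euclidean algorithm:
10192 = 1×9283 + 909
9283 = 10×909 + 193
909 = 4×193 + 137
193 = 1×137 + 56
137 = 2×56 + 25
56 = 2×25 + 6
25 = 4×6 + 1
6 = 6×1 + 0
Back-substitute:
1 = 25 − 4·6
1 = −4·56 + 9·25
1 = 9·137 − 22·56
1 = −22·193 + 31·137
1 = 31·909 − 146·193
1 = −146·9283 + 1491·909
1 = 1491·10192 − 1637·9283
So 9283·(-1637) ≡ 1 (mod 10192), hence d ≡ -1637 ≡ 8555 (mod 10192).

8555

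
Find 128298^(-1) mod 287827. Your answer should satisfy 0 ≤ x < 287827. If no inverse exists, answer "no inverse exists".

Run Euclid on (287827, 128298):
287827 = 2·128298 + 31231
128298 = 4·31231 + 3374
31231 = 9·3374 + 865
3374 = 3·865 + 779
865 = 1·779 + 86
779 = 9·86 + 5
86 = 17·5 + 1
5 = 5·1 + 0
The gcd is 1. Working backward:
1 = 86 − 17·5
1 = −17·779 + 154·86
1 = 154·865 − 171·779
1 = −171·3374 + 667·865
1 = 667·31231 − 6174·3374
1 = −6174·128298 + 25363·31231
1 = 25363·287827 − 56900·128298
So 128298·(-56900) ≡ 1 (mod 287827), and -56900 ≡ 230927 (mod 287827).

230927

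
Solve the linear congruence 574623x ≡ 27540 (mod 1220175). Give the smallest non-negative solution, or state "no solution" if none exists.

34680

First find gcd(574623, 1220175):
1220175 = 2·574623 + 70929
574623 = 8·70929 + 7191
70929 = 9·7191 + 6210
7191 = 1·6210 + 981
6210 = 6·981 + 324
981 = 3·324 + 9
324 = 36·9 + 0
gcd = 9 and 9 | 27540, so solutions exist. Divide through by 9: 63847x ≡ 3060 (mod 135575).
Now find 63847⁻¹ mod 135575:
135575 = 2·63847 + 7881
63847 = 8·7881 + 799
7881 = 9·799 + 690
799 = 1·690 + 109
690 = 6·109 + 36
109 = 3·36 + 1
36 = 36·1 + 0
Back-substitute:
1 = 109 − 3·36
1 = −3·690 + 19·109
1 = 19·799 − 22·690
1 = −22·7881 + 217·799
1 = 217·63847 − 1758·7881
1 = −1758·135575 + 3733·63847
So 63847⁻¹ ≡ 3733 (mod 135575).
Then x ≡ 3733·3060 ≡ 34680 (mod 135575); the smallest non-negative solution is x = 34680.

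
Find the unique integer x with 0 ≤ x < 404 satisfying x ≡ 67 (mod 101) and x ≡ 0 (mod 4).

168

Write x = 67 + 101·k. Then 101·k ≡ 0 − 67 ≡ 1 (mod 4).
Need 101⁻¹ mod 4. Extended Euclid on (4, 1):
4 = 4×1 + 0
101⁻¹ ≡ 1 (mod 4), so k ≡ 1·1 ≡ 1 (mod 4).
x = 67 + 101·1 = 168.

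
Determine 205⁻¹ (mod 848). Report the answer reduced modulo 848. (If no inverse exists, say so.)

757

Extended Euclidean algorithm:
848 = 4·205 + 28
205 = 7·28 + 9
28 = 3·9 + 1
9 = 9·1 + 0
Since gcd(205, 848) = 1, back-substitute to write 1 as a combination:
1 = 28 − 3·9
1 = −3·205 + 22·28
1 = 22·848 − 91·205
Hence 205⁻¹ ≡ -91 ≡ 757 (mod 848).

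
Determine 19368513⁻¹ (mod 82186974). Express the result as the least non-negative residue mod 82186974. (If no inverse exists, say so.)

Compute gcd(19368513, 82186974):
82186974 = 4×19368513 + 4712922
19368513 = 4×4712922 + 516825
4712922 = 9×516825 + 61497
516825 = 8×61497 + 24849
61497 = 2×24849 + 11799
24849 = 2×11799 + 1251
11799 = 9×1251 + 540
1251 = 2×540 + 171
540 = 3×171 + 27
171 = 6×27 + 9
27 = 3×9 + 0
gcd(19368513, 82186974) = 9 ≠ 1, so 19368513 has no multiplicative inverse modulo 82186974.

no inverse exists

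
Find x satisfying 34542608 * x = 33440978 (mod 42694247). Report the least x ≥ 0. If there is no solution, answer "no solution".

9534276

First find gcd(34542608, 42694247):
42694247 = 1·34542608 + 8151639
34542608 = 4·8151639 + 1936052
8151639 = 4·1936052 + 407431
1936052 = 4·407431 + 306328
407431 = 1·306328 + 101103
306328 = 3·101103 + 3019
101103 = 33·3019 + 1476
3019 = 2·1476 + 67
1476 = 22·67 + 2
67 = 33·2 + 1
2 = 2·1 + 0
gcd = 1, so a unique solution mod 42694247 exists.
Back-substitute for the Bézout coefficients:
1 = 67 − 33·2
1 = −33·1476 + 727·67
1 = 727·3019 − 1487·1476
1 = −1487·101103 + 49798·3019
1 = 49798·306328 − 150881·101103
1 = −150881·407431 + 200679·306328
1 = 200679·1936052 − 953597·407431
1 = −953597·8151639 + 4015067·1936052
1 = 4015067·34542608 − 17013865·8151639
1 = −17013865·42694247 + 21028932·34542608
So 34542608·(21028932) ≡ 1 (mod 42694247), giving 34542608⁻¹ ≡ 21028932.
x ≡ 34542608⁻¹·33440978 ≡ 21028932·33440978 ≡ 9534276 (mod 42694247).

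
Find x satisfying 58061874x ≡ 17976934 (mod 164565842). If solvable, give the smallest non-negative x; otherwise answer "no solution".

First find gcd(58061874, 164565842):
164565842 = 2*58061874 + 48442094
58061874 = 1*48442094 + 9619780
48442094 = 5*9619780 + 343194
9619780 = 28*343194 + 10348
343194 = 33*10348 + 1710
10348 = 6*1710 + 88
1710 = 19*88 + 38
88 = 2*38 + 12
38 = 3*12 + 2
12 = 6*2 + 0
gcd = 2 and 2 | 17976934, so solutions exist. Divide through by 2: 29030937x ≡ 8988467 (mod 82282921).
Now find 29030937⁻¹ mod 82282921:
82282921 = 2×29030937 + 24221047
29030937 = 1×24221047 + 4809890
24221047 = 5×4809890 + 171597
4809890 = 28×171597 + 5174
171597 = 33×5174 + 855
5174 = 6×855 + 44
855 = 19×44 + 19
44 = 2×19 + 6
19 = 3×6 + 1
6 = 6×1 + 0
Back-substitute:
1 = 19 − 3·6
1 = −3·44 + 7·19
1 = 7·855 − 136·44
1 = −136·5174 + 823·855
1 = 823·171597 − 27295·5174
1 = −27295·4809890 + 765083·171597
1 = 765083·24221047 − 3852710·4809890
1 = −3852710·29030937 + 4617793·24221047
1 = 4617793·82282921 − 13088296·29030937
So 29030937·(-13088296) ≡ 1 (mod 82282921), i.e. 29030937⁻¹ ≡ 69194625.
Then x ≡ 69194625·8988467 ≡ 42768755 (mod 82282921); the smallest non-negative solution is x = 42768755.

42768755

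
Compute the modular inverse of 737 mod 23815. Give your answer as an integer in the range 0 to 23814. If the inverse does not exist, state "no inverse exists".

no inverse exists

Compute gcd(737, 23815):
23815 = 32*737 + 231
737 = 3*231 + 44
231 = 5*44 + 11
44 = 4*11 + 0
The gcd is 11, not 1, hence no inverse exists.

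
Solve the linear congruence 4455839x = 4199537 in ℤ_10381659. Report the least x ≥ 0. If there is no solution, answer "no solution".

1479760

First find gcd(4455839, 10381659):
10381659 = 2×4455839 + 1469981
4455839 = 3×1469981 + 45896
1469981 = 32×45896 + 1309
45896 = 35×1309 + 81
1309 = 16×81 + 13
81 = 6×13 + 3
13 = 4×3 + 1
3 = 3×1 + 0
gcd = 1, so a unique solution mod 10381659 exists.
Back-substitute for the Bézout coefficients:
1 = 13 − 4·3
1 = −4·81 + 25·13
1 = 25·1309 − 404·81
1 = −404·45896 + 14165·1309
1 = 14165·1469981 − 453684·45896
1 = −453684·4455839 + 1375217·1469981
1 = 1375217·10381659 − 3204118·4455839
So 4455839·(-3204118) ≡ 1 (mod 10381659), giving 4455839⁻¹ ≡ 7177541.
x ≡ 4455839⁻¹·4199537 ≡ 7177541·4199537 ≡ 1479760 (mod 10381659).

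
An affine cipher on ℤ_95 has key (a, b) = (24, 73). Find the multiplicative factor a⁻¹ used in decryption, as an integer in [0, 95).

4

gcd(95, 24) by repeated division:
95 = 3*24 + 23
24 = 1*23 + 1
23 = 23*1 + 0
gcd = 1, so the inverse exists. Back-substitute:
1 = 24 − 23
1 = −95 + 4·24
So 24·4 ≡ 1 (mod 95).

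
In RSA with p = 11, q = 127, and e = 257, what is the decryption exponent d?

φ(n) = (p−1)(q−1) = 10·126 = 1260.
Need d with 257·d ≡ 1 (mod 1260). Apply the extended Euclidean algorithm:
1260 = 4·257 + 232
257 = 1·232 + 25
232 = 9·25 + 7
25 = 3·7 + 4
7 = 1·4 + 3
4 = 1·3 + 1
3 = 3·1 + 0
Back-substitute:
1 = 4 − 3
1 = −7 + 2·4
1 = 2·25 − 7·7
1 = −7·232 + 65·25
1 = 65·257 − 72·232
1 = −72·1260 + 353·257
So 257·353 ≡ 1 (mod 1260), hence d = 353.

353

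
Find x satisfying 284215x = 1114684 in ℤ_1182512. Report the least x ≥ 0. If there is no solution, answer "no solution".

First find gcd(284215, 1182512):
1182512 = 4*284215 + 45652
284215 = 6*45652 + 10303
45652 = 4*10303 + 4440
10303 = 2*4440 + 1423
4440 = 3*1423 + 171
1423 = 8*171 + 55
171 = 3*55 + 6
55 = 9*6 + 1
6 = 6*1 + 0
gcd = 1, so a unique solution mod 1182512 exists.
Back-substitute for the Bézout coefficients:
1 = 55 − 9·6
1 = −9·171 + 28·55
1 = 28·1423 − 233·171
1 = −233·4440 + 727·1423
1 = 727·10303 − 1687·4440
1 = −1687·45652 + 7475·10303
1 = 7475·284215 − 46537·45652
1 = −46537·1182512 + 193623·284215
So 284215·(193623) ≡ 1 (mod 1182512), giving 284215⁻¹ ≡ 193623.
x ≡ 284215⁻¹·1114684 ≡ 193623·1114684 ≡ 1099940 (mod 1182512).

1099940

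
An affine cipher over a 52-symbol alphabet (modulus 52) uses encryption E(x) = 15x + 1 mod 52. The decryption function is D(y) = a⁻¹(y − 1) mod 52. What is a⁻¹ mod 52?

Run Euclid on (52, 15):
52 = 3·15 + 7
15 = 2·7 + 1
7 = 7·1 + 0
The gcd is 1. Working backward:
1 = 15 − 2·7
1 = −2·52 + 7·15
So 15·7 ≡ 1 (mod 52).

7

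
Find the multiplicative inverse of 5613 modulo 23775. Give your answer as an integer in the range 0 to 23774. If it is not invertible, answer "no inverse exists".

Compute gcd(5613, 23775):
23775 = 4·5613 + 1323
5613 = 4·1323 + 321
1323 = 4·321 + 39
321 = 8·39 + 9
39 = 4·9 + 3
9 = 3·3 + 0
Since gcd = 3 > 1, 5613 is not a unit mod 23775.

no inverse exists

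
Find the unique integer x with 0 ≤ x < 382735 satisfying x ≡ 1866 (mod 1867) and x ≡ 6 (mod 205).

365931

Write x = 1866 + 1867·k. Then 1867·k ≡ 6 − 1866 ≡ 190 (mod 205).
Need 1867⁻¹ mod 205. Extended Euclid on (205, 22):
205 = 9×22 + 7
22 = 3×7 + 1
7 = 7×1 + 0
Back-substitute:
1 = 22 − 3·7
1 = −3·205 + 28·22
1867⁻¹ ≡ 28 (mod 205), so k ≡ 28·190 ≡ 195 (mod 205).
x = 1866 + 1867·195 = 365931.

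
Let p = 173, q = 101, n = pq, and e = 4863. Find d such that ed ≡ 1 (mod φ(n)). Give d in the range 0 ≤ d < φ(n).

φ(n) = (p−1)(q−1) = 172·100 = 17200.
Need d with 4863·d ≡ 1 (mod 17200). Apply the extended Euclidean algorithm:
17200 = 3·4863 + 2611
4863 = 1·2611 + 2252
2611 = 1·2252 + 359
2252 = 6·359 + 98
359 = 3·98 + 65
98 = 1·65 + 33
65 = 1·33 + 32
33 = 1·32 + 1
32 = 32·1 + 0
Back-substitute:
1 = 33 − 32
1 = −65 + 2·33
1 = 2·98 − 3·65
1 = −3·359 + 11·98
1 = 11·2252 − 69·359
1 = −69·2611 + 80·2252
1 = 80·4863 − 149·2611
1 = −149·17200 + 527·4863
So 4863·527 ≡ 1 (mod 17200), hence d = 527.

527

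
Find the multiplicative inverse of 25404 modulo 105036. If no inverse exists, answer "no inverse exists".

Euclidean algorithm on 105036, 25404:
105036 = 4·25404 + 3420
25404 = 7·3420 + 1464
3420 = 2·1464 + 492
1464 = 2·492 + 480
492 = 1·480 + 12
480 = 40·12 + 0
Since gcd = 12 > 1, 25404 is not a unit mod 105036.

no inverse exists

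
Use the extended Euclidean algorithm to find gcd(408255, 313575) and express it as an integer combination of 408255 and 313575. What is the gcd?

15

Repeated division:
408255 = 1·313575 + 94680
313575 = 3·94680 + 29535
94680 = 3·29535 + 6075
29535 = 4·6075 + 5235
6075 = 1·5235 + 840
5235 = 6·840 + 195
840 = 4·195 + 60
195 = 3·60 + 15
60 = 4·15 + 0
gcd(408255, 313575) = 15.
Express as a combination:
15 = 195 − 3·60
15 = −3·840 + 13·195
15 = 13·5235 − 81·840
15 = −81·6075 + 94·5235
15 = 94·29535 − 457·6075
15 = −457·94680 + 1465·29535
15 = 1465·313575 − 4852·94680
15 = −4852·408255 + 6317·313575
So 15 = (-4852)·408255 + (6317)·313575.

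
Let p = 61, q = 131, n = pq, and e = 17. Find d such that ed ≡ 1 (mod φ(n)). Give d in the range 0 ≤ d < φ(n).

φ(n) = (p−1)(q−1) = 60·130 = 7800.
Need d with 17·d ≡ 1 (mod 7800). Apply the extended Euclidean algorithm:
7800 = 458·17 + 14
17 = 1·14 + 3
14 = 4·3 + 2
3 = 1·2 + 1
2 = 2·1 + 0
Back-substitute:
1 = 3 − 2
1 = −14 + 5·3
1 = 5·17 − 6·14
1 = −6·7800 + 2753·17
So 17·2753 ≡ 1 (mod 7800), hence d = 2753.

2753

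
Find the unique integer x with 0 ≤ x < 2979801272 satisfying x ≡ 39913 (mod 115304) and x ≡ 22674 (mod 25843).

Write x = 39913 + 115304·k. Then 115304·k ≡ 22674 − 39913 ≡ 8604 (mod 25843).
Need 115304⁻¹ mod 25843. Extended Euclid on (25843, 11932):
25843 = 2·11932 + 1979
11932 = 6·1979 + 58
1979 = 34·58 + 7
58 = 8·7 + 2
7 = 3·2 + 1
2 = 2·1 + 0
Back-substitute:
1 = 7 − 3·2
1 = −3·58 + 25·7
1 = 25·1979 − 853·58
1 = −853·11932 + 5143·1979
1 = 5143·25843 − 11139·11932
115304⁻¹ ≡ 14704 (mod 25843), so k ≡ 14704·8604 ≡ 11731 (mod 25843).
x = 39913 + 115304·11731 = 1352671137.

1352671137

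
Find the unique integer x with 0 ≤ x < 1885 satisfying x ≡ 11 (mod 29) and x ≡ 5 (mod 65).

Write x = 11 + 29·k. Then 29·k ≡ 5 − 11 ≡ 59 (mod 65).
Need 29⁻¹ mod 65. Extended Euclid on (65, 29):
65 = 2·29 + 7
29 = 4·7 + 1
7 = 7·1 + 0
Back-substitute:
1 = 29 − 4·7
1 = −4·65 + 9·29
29⁻¹ ≡ 9 (mod 65), so k ≡ 9·59 ≡ 11 (mod 65).
x = 11 + 29·11 = 330.

330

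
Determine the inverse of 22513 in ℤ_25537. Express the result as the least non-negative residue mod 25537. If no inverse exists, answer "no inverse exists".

22708

gcd(25537, 22513) by repeated division:
25537 = 1×22513 + 3024
22513 = 7×3024 + 1345
3024 = 2×1345 + 334
1345 = 4×334 + 9
334 = 37×9 + 1
9 = 9×1 + 0
gcd = 1, so the inverse exists. Back-substitute:
1 = 334 − 37·9
1 = −37·1345 + 149·334
1 = 149·3024 − 335·1345
1 = −335·22513 + 2494·3024
1 = 2494·25537 − 2829·22513
Thus 22513·(-2829) ≡ 1 (mod 25537); reducing, -2829 mod 25537 = 22708.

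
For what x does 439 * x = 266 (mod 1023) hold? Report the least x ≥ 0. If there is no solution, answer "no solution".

977

First find gcd(439, 1023):
1023 = 2·439 + 145
439 = 3·145 + 4
145 = 36·4 + 1
4 = 4·1 + 0
gcd = 1, so a unique solution mod 1023 exists.
Back-substitute for the Bézout coefficients:
1 = 145 − 36·4
1 = −36·439 + 109·145
1 = 109·1023 − 254·439
So 439·(-254) ≡ 1 (mod 1023), giving 439⁻¹ ≡ 769.
x ≡ 439⁻¹·266 ≡ 769·266 ≡ 977 (mod 1023).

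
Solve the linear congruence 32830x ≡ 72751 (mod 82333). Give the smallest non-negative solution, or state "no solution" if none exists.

First find gcd(32830, 82333):
82333 = 2·32830 + 16673
32830 = 1·16673 + 16157
16673 = 1·16157 + 516
16157 = 31·516 + 161
516 = 3·161 + 33
161 = 4·33 + 29
33 = 1·29 + 4
29 = 7·4 + 1
4 = 4·1 + 0
gcd = 1, so a unique solution mod 82333 exists.
Back-substitute for the Bézout coefficients:
1 = 29 − 7·4
1 = −7·33 + 8·29
1 = 8·161 − 39·33
1 = −39·516 + 125·161
1 = 125·16157 − 3914·516
1 = −3914·16673 + 4039·16157
1 = 4039·32830 − 7953·16673
1 = −7953·82333 + 19945·32830
So 32830·(19945) ≡ 1 (mod 82333), giving 32830⁻¹ ≡ 19945.
x ≡ 32830⁻¹·72751 ≡ 19945·72751 ≡ 64236 (mod 82333).

64236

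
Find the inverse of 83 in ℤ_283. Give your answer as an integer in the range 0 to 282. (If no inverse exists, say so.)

gcd(283, 83) by repeated division:
283 = 3×83 + 34
83 = 2×34 + 15
34 = 2×15 + 4
15 = 3×4 + 3
4 = 1×3 + 1
3 = 3×1 + 0
Since gcd(83, 283) = 1, back-substitute to write 1 as a combination:
1 = 4 − 3
1 = −15 + 4·4
1 = 4·34 − 9·15
1 = −9·83 + 22·34
1 = 22·283 − 75·83
Hence 83⁻¹ ≡ -75 ≡ 208 (mod 283).

208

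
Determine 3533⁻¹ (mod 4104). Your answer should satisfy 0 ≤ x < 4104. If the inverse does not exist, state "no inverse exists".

3989

Run Euclid on (4104, 3533):
4104 = 1·3533 + 571
3533 = 6·571 + 107
571 = 5·107 + 36
107 = 2·36 + 35
36 = 1·35 + 1
35 = 35·1 + 0
The gcd is 1. Working backward:
1 = 36 − 35
1 = −107 + 3·36
1 = 3·571 − 16·107
1 = −16·3533 + 99·571
1 = 99·4104 − 115·3533
So 3533·(-115) ≡ 1 (mod 4104), and -115 ≡ 3989 (mod 4104).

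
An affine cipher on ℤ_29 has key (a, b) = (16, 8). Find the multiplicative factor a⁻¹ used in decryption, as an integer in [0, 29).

20

Run Euclid on (29, 16):
29 = 1×16 + 13
16 = 1×13 + 3
13 = 4×3 + 1
3 = 3×1 + 0
The gcd is 1. Working backward:
1 = 13 − 4·3
1 = −4·16 + 5·13
1 = 5·29 − 9·16
So 16·(-9) ≡ 1 (mod 29), and -9 ≡ 20 (mod 29).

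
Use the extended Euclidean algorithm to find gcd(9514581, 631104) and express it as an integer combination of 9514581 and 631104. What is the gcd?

Euclidean algorithm:
9514581 = 15·631104 + 48021
631104 = 13·48021 + 6831
48021 = 7·6831 + 204
6831 = 33·204 + 99
204 = 2·99 + 6
99 = 16·6 + 3
6 = 2·3 + 0
gcd(9514581, 631104) = 3.
Express as a combination:
3 = 99 − 16·6
3 = −16·204 + 33·99
3 = 33·6831 − 1105·204
3 = −1105·48021 + 7768·6831
3 = 7768·631104 − 102089·48021
3 = −102089·9514581 + 1539103·631104
So 3 = (-102089)·9514581 + (1539103)·631104.

3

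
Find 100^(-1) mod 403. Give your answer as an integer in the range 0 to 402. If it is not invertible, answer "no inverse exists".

gcd(403, 100) by repeated division:
403 = 4·100 + 3
100 = 33·3 + 1
3 = 3·1 + 0
The gcd is 1. Working backward:
1 = 100 − 33·3
1 = −33·403 + 133·100
So 100·133 ≡ 1 (mod 403).

133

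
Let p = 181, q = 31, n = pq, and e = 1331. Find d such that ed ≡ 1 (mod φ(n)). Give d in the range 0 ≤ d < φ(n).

2771

φ(n) = (p−1)(q−1) = 180·30 = 5400.
Need d with 1331·d ≡ 1 (mod 5400). Apply the extended Euclidean algorithm:
5400 = 4×1331 + 76
1331 = 17×76 + 39
76 = 1×39 + 37
39 = 1×37 + 2
37 = 18×2 + 1
2 = 2×1 + 0
Back-substitute:
1 = 37 − 18·2
1 = −18·39 + 19·37
1 = 19·76 − 37·39
1 = −37·1331 + 648·76
1 = 648·5400 − 2629·1331
So 1331·(-2629) ≡ 1 (mod 5400), hence d ≡ -2629 ≡ 2771 (mod 5400).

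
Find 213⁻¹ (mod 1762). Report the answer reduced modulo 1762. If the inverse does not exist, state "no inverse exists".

91

Extended Euclidean algorithm:
1762 = 8*213 + 58
213 = 3*58 + 39
58 = 1*39 + 19
39 = 2*19 + 1
19 = 19*1 + 0
gcd = 1, so the inverse exists. Back-substitute:
1 = 39 − 2·19
1 = −2·58 + 3·39
1 = 3·213 − 11·58
1 = −11·1762 + 91·213
So 213·91 ≡ 1 (mod 1762).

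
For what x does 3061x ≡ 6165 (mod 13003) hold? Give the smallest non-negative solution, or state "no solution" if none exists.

11994

First find gcd(3061, 13003):
13003 = 4*3061 + 759
3061 = 4*759 + 25
759 = 30*25 + 9
25 = 2*9 + 7
9 = 1*7 + 2
7 = 3*2 + 1
2 = 2*1 + 0
gcd = 1, so a unique solution mod 13003 exists.
Back-substitute for the Bézout coefficients:
1 = 7 − 3·2
1 = −3·9 + 4·7
1 = 4·25 − 11·9
1 = −11·759 + 334·25
1 = 334·3061 − 1347·759
1 = −1347·13003 + 5722·3061
So 3061·(5722) ≡ 1 (mod 13003), giving 3061⁻¹ ≡ 5722.
x ≡ 3061⁻¹·6165 ≡ 5722·6165 ≡ 11994 (mod 13003).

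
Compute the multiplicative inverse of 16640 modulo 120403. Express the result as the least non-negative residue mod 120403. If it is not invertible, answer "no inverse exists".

85476

Extended Euclidean algorithm:
120403 = 7×16640 + 3923
16640 = 4×3923 + 948
3923 = 4×948 + 131
948 = 7×131 + 31
131 = 4×31 + 7
31 = 4×7 + 3
7 = 2×3 + 1
3 = 3×1 + 0
Since gcd(16640, 120403) = 1, back-substitute to write 1 as a combination:
1 = 7 − 2·3
1 = −2·31 + 9·7
1 = 9·131 − 38·31
1 = −38·948 + 275·131
1 = 275·3923 − 1138·948
1 = −1138·16640 + 4827·3923
1 = 4827·120403 − 34927·16640
Hence 16640⁻¹ ≡ -34927 ≡ 85476 (mod 120403).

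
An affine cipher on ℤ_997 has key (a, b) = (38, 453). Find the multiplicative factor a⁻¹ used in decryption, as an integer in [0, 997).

Apply the Euclidean algorithm to 997 and 38:
997 = 26*38 + 9
38 = 4*9 + 2
9 = 4*2 + 1
2 = 2*1 + 0
The gcd is 1. Working backward:
1 = 9 − 4·2
1 = −4·38 + 17·9
1 = 17·997 − 446·38
Thus 38·(-446) ≡ 1 (mod 997); reducing, -446 mod 997 = 551.

551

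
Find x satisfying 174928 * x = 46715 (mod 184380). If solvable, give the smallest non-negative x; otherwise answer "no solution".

no solution

gcd(174928, 184380):
184380 = 1·174928 + 9452
174928 = 18·9452 + 4792
9452 = 1·4792 + 4660
4792 = 1·4660 + 132
4660 = 35·132 + 40
132 = 3·40 + 12
40 = 3·12 + 4
12 = 3·4 + 0
gcd = 4, but 4 ∤ 46715, so the congruence has no solution.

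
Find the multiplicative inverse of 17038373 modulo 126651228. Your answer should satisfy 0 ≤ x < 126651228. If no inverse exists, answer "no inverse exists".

Compute gcd(17038373, 126651228):
126651228 = 7*17038373 + 7382617
17038373 = 2*7382617 + 2273139
7382617 = 3*2273139 + 563200
2273139 = 4*563200 + 20339
563200 = 27*20339 + 14047
20339 = 1*14047 + 6292
14047 = 2*6292 + 1463
6292 = 4*1463 + 440
1463 = 3*440 + 143
440 = 3*143 + 11
143 = 13*11 + 0
The gcd is 11, not 1, hence no inverse exists.

no inverse exists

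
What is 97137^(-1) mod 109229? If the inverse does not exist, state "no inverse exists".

26422

Extended Euclidean algorithm:
109229 = 1*97137 + 12092
97137 = 8*12092 + 401
12092 = 30*401 + 62
401 = 6*62 + 29
62 = 2*29 + 4
29 = 7*4 + 1
4 = 4*1 + 0
The gcd is 1. Working backward:
1 = 29 − 7·4
1 = −7·62 + 15·29
1 = 15·401 − 97·62
1 = −97·12092 + 2925·401
1 = 2925·97137 − 23497·12092
1 = −23497·109229 + 26422·97137
So 97137·26422 ≡ 1 (mod 109229).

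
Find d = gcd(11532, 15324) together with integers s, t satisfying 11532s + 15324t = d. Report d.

Repeated division:
15324 = 1×11532 + 3792
11532 = 3×3792 + 156
3792 = 24×156 + 48
156 = 3×48 + 12
48 = 4×12 + 0
gcd(11532, 15324) = 12.
Express as a combination:
12 = 156 − 3·48
12 = −3·3792 + 73·156
12 = 73·11532 − 222·3792
12 = −222·15324 + 295·11532
So 12 = (-222)·15324 + (295)·11532.

12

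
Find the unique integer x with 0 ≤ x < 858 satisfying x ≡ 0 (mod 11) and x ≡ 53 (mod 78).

209

Write x = 0 + 11·k. Then 11·k ≡ 53 − 0 ≡ 53 (mod 78).
Need 11⁻¹ mod 78. Extended Euclid on (78, 11):
78 = 7·11 + 1
11 = 11·1 + 0
Back-substitute:
1 = 78 − 7·11
11⁻¹ ≡ 71 (mod 78), so k ≡ 71·53 ≡ 19 (mod 78).
x = 0 + 11·19 = 209.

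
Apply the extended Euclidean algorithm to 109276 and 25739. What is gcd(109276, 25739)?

Euclidean algorithm:
109276 = 4·25739 + 6320
25739 = 4·6320 + 459
6320 = 13·459 + 353
459 = 1·353 + 106
353 = 3·106 + 35
106 = 3·35 + 1
35 = 35·1 + 0
gcd(109276, 25739) = 1.
Working backward:
1 = 106 − 3·35
1 = −3·353 + 10·106
1 = 10·459 − 13·353
1 = −13·6320 + 179·459
1 = 179·25739 − 729·6320
1 = −729·109276 + 3095·25739
So 1 = (-729)·109276 + (3095)·25739.

1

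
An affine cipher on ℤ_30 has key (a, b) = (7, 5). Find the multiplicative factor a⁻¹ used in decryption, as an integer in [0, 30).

Apply the Euclidean algorithm to 30 and 7:
30 = 4·7 + 2
7 = 3·2 + 1
2 = 2·1 + 0
Since gcd(7, 30) = 1, back-substitute to write 1 as a combination:
1 = 7 − 3·2
1 = −3·30 + 13·7
So 7·13 ≡ 1 (mod 30).

13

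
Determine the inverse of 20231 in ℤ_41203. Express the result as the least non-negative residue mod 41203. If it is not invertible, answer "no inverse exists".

Extended Euclidean algorithm:
41203 = 2·20231 + 741
20231 = 27·741 + 224
741 = 3·224 + 69
224 = 3·69 + 17
69 = 4·17 + 1
17 = 17·1 + 0
The gcd is 1. Working backward:
1 = 69 − 4·17
1 = −4·224 + 13·69
1 = 13·741 − 43·224
1 = −43·20231 + 1174·741
1 = 1174·41203 − 2391·20231
Thus 20231·(-2391) ≡ 1 (mod 41203); reducing, -2391 mod 41203 = 38812.

38812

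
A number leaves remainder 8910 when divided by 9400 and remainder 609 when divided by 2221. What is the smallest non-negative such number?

20613710

Write x = 8910 + 9400·k. Then 9400·k ≡ 609 − 8910 ≡ 583 (mod 2221).
Need 9400⁻¹ mod 2221. Extended Euclid on (2221, 516):
2221 = 4·516 + 157
516 = 3·157 + 45
157 = 3·45 + 22
45 = 2·22 + 1
22 = 22·1 + 0
Back-substitute:
1 = 45 − 2·22
1 = −2·157 + 7·45
1 = 7·516 − 23·157
1 = −23·2221 + 99·516
9400⁻¹ ≡ 99 (mod 2221), so k ≡ 99·583 ≡ 2192 (mod 2221).
x = 8910 + 9400·2192 = 20613710.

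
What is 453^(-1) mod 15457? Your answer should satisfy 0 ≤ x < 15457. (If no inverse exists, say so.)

4777

gcd(15457, 453) by repeated division:
15457 = 34*453 + 55
453 = 8*55 + 13
55 = 4*13 + 3
13 = 4*3 + 1
3 = 3*1 + 0
The gcd is 1. Working backward:
1 = 13 − 4·3
1 = −4·55 + 17·13
1 = 17·453 − 140·55
1 = −140·15457 + 4777·453
So 453·4777 ≡ 1 (mod 15457).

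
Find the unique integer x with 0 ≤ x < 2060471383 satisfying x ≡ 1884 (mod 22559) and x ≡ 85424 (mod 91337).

Write x = 1884 + 22559·k. Then 22559·k ≡ 85424 − 1884 ≡ 83540 (mod 91337).
Need 22559⁻¹ mod 91337. Extended Euclid on (91337, 22559):
91337 = 4×22559 + 1101
22559 = 20×1101 + 539
1101 = 2×539 + 23
539 = 23×23 + 10
23 = 2×10 + 3
10 = 3×3 + 1
3 = 3×1 + 0
Back-substitute:
1 = 10 − 3·3
1 = −3·23 + 7·10
1 = 7·539 − 164·23
1 = −164·1101 + 335·539
1 = 335·22559 − 6864·1101
1 = −6864·91337 + 27791·22559
22559⁻¹ ≡ 27791 (mod 91337), so k ≡ 27791·83540 ≡ 56274 (mod 91337).
x = 1884 + 22559·56274 = 1269487050.

1269487050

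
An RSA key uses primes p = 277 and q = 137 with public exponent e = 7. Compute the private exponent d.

16087

φ(n) = (p−1)(q−1) = 276·136 = 37536.
Need d with 7·d ≡ 1 (mod 37536). Apply the extended Euclidean algorithm:
37536 = 5362×7 + 2
7 = 3×2 + 1
2 = 2×1 + 0
Back-substitute:
1 = 7 − 3·2
1 = −3·37536 + 16087·7
So 7·16087 ≡ 1 (mod 37536), hence d = 16087.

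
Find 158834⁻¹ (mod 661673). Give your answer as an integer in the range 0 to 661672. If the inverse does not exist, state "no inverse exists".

18742

gcd(661673, 158834) by repeated division:
661673 = 4*158834 + 26337
158834 = 6*26337 + 812
26337 = 32*812 + 353
812 = 2*353 + 106
353 = 3*106 + 35
106 = 3*35 + 1
35 = 35*1 + 0
gcd = 1, so the inverse exists. Back-substitute:
1 = 106 − 3·35
1 = −3·353 + 10·106
1 = 10·812 − 23·353
1 = −23·26337 + 746·812
1 = 746·158834 − 4499·26337
1 = −4499·661673 + 18742·158834
So 158834·18742 ≡ 1 (mod 661673).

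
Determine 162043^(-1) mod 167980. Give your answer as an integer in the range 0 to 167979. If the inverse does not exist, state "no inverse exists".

4527

Run Euclid on (167980, 162043):
167980 = 1·162043 + 5937
162043 = 27·5937 + 1744
5937 = 3·1744 + 705
1744 = 2·705 + 334
705 = 2·334 + 37
334 = 9·37 + 1
37 = 37·1 + 0
gcd = 1, so the inverse exists. Back-substitute:
1 = 334 − 9·37
1 = −9·705 + 19·334
1 = 19·1744 − 47·705
1 = −47·5937 + 160·1744
1 = 160·162043 − 4367·5937
1 = −4367·167980 + 4527·162043
So 162043·4527 ≡ 1 (mod 167980).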